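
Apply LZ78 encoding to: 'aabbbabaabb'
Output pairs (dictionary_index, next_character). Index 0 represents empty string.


LZ78 encoding steps:
Dictionary: {0: ''}
Step 1: w='' (idx 0), next='a' -> output (0, 'a'), add 'a' as idx 1
Step 2: w='a' (idx 1), next='b' -> output (1, 'b'), add 'ab' as idx 2
Step 3: w='' (idx 0), next='b' -> output (0, 'b'), add 'b' as idx 3
Step 4: w='b' (idx 3), next='a' -> output (3, 'a'), add 'ba' as idx 4
Step 5: w='ba' (idx 4), next='a' -> output (4, 'a'), add 'baa' as idx 5
Step 6: w='b' (idx 3), next='b' -> output (3, 'b'), add 'bb' as idx 6


Encoded: [(0, 'a'), (1, 'b'), (0, 'b'), (3, 'a'), (4, 'a'), (3, 'b')]


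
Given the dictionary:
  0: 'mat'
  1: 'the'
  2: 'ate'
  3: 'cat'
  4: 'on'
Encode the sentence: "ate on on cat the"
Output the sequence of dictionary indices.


Look up each word in the dictionary:
  'ate' -> 2
  'on' -> 4
  'on' -> 4
  'cat' -> 3
  'the' -> 1

Encoded: [2, 4, 4, 3, 1]


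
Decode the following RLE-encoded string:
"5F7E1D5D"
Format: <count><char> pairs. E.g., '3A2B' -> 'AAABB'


Expanding each <count><char> pair:
  5F -> 'FFFFF'
  7E -> 'EEEEEEE'
  1D -> 'D'
  5D -> 'DDDDD'

Decoded = FFFFFEEEEEEEDDDDDD


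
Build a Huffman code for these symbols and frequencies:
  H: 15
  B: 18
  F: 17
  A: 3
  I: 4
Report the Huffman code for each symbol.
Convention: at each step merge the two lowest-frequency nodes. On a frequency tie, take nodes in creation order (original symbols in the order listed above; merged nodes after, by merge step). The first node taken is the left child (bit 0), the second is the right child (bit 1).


Huffman tree construction:
Step 1: Merge A(3) + I(4) = 7
Step 2: Merge (A+I)(7) + H(15) = 22
Step 3: Merge F(17) + B(18) = 35
Step 4: Merge ((A+I)+H)(22) + (F+B)(35) = 57
Read each symbol's code off the tree from the root (left child = 0, right child = 1).

Codes:
  H: 01 (length 2)
  B: 11 (length 2)
  F: 10 (length 2)
  A: 000 (length 3)
  I: 001 (length 3)
Average code length: 121/57 = 2.1228 bits/symbol


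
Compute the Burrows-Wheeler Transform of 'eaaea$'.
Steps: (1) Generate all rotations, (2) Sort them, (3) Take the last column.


Rotations (sorted):
  0: $eaaea -> last char: a
  1: a$eaae -> last char: e
  2: aaea$e -> last char: e
  3: aea$ea -> last char: a
  4: ea$eaa -> last char: a
  5: eaaea$ -> last char: $


BWT = aeeaa$


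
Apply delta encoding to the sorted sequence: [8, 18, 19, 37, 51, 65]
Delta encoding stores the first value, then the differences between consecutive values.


First value: 8
Deltas:
  18 - 8 = 10
  19 - 18 = 1
  37 - 19 = 18
  51 - 37 = 14
  65 - 51 = 14


Delta encoded: [8, 10, 1, 18, 14, 14]


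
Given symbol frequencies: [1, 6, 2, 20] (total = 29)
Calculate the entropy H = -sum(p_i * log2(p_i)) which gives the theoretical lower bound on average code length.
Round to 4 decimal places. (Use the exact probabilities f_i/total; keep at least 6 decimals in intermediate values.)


Per-symbol terms -p_i * log2(p_i) with p_i = f_i/29:
  p = 1/29 = 0.034483: log2(p) = -4.857981, -p*log2(p) = 0.167517
  p = 6/29 = 0.206897: log2(p) = -2.273018, -p*log2(p) = 0.470280
  p = 2/29 = 0.068966: log2(p) = -3.857981, -p*log2(p) = 0.266068
  p = 20/29 = 0.689655: log2(p) = -0.536053, -p*log2(p) = 0.369692
H = 0.167517 + 0.470280 + 0.266068 + 0.369692 = 1.273557

H = 1.2736 bits/symbol


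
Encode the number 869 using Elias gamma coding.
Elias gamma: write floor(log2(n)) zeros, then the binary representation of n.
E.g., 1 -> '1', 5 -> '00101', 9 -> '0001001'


num_bits = floor(log2(869)) + 1 = 10
leading_zeros = num_bits - 1 = 9
binary(869) = 1101100101

Elias gamma(869) = '000000000' + '1101100101' = 0000000001101100101 (19 bits)


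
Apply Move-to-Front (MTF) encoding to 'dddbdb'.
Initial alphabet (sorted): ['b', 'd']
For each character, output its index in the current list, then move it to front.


MTF encoding:
'd': index 1 in ['b', 'd'] -> ['d', 'b']
'd': index 0 in ['d', 'b'] -> ['d', 'b']
'd': index 0 in ['d', 'b'] -> ['d', 'b']
'b': index 1 in ['d', 'b'] -> ['b', 'd']
'd': index 1 in ['b', 'd'] -> ['d', 'b']
'b': index 1 in ['d', 'b'] -> ['b', 'd']


Output: [1, 0, 0, 1, 1, 1]


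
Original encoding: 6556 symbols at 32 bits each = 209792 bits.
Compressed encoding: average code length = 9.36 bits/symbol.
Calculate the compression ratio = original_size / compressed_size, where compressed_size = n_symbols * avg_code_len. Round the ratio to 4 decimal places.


original_size = n_symbols * orig_bits = 6556 * 32 = 209792 bits
compressed_size = n_symbols * avg_code_len = 6556 * 9.36 = 61364.16 bits
ratio = original_size / compressed_size = 209792 / 61364.16 = 3.4188

Compression ratio = 3.4188


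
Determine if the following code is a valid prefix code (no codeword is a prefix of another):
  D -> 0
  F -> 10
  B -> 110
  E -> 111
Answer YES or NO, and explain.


Checking each pair (does one codeword prefix another?):
  D='0' vs F='10': no prefix
  D='0' vs B='110': no prefix
  D='0' vs E='111': no prefix
  F='10' vs D='0': no prefix
  F='10' vs B='110': no prefix
  F='10' vs E='111': no prefix
  B='110' vs D='0': no prefix
  B='110' vs F='10': no prefix
  B='110' vs E='111': no prefix
  E='111' vs D='0': no prefix
  E='111' vs F='10': no prefix
  E='111' vs B='110': no prefix
No violation found over all pairs.

YES -- this is a valid prefix code. No codeword is a prefix of any other codeword.


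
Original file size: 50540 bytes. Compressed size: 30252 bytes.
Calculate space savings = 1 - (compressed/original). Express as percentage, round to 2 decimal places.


ratio = compressed/original = 30252/50540 = 0.598575
savings = 1 - ratio = 1 - 0.598575 = 0.401425
as a percentage: 0.401425 * 100 = 40.14%

Space savings = 1 - 30252/50540 = 40.14%


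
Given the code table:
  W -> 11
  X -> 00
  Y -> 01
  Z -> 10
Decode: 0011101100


Decoding:
00 -> X
11 -> W
10 -> Z
11 -> W
00 -> X


Result: XWZWX


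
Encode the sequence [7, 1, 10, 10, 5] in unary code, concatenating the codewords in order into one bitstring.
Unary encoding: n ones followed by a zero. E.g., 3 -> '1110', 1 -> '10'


Encode each number as n ones followed by a terminating 0:
  7 -> 11111110 (8 bits)
  1 -> 10 (2 bits)
  10 -> 11111111110 (11 bits)
  10 -> 11111111110 (11 bits)
  5 -> 111110 (6 bits)
Total length = 8 + 2 + 11 + 11 + 6 = 38 bits.

Unary([7, 1, 10, 10, 5]) = 11111110101111111111011111111110111110 (38 bits)


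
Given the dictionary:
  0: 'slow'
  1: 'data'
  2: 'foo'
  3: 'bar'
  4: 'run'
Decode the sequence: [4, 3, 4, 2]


Look up each index in the dictionary:
  4 -> 'run'
  3 -> 'bar'
  4 -> 'run'
  2 -> 'foo'

Decoded: "run bar run foo"


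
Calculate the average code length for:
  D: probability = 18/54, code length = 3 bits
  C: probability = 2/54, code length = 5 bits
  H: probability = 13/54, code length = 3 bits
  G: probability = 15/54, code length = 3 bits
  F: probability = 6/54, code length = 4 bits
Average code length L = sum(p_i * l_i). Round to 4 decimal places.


Weighted contributions p_i * l_i:
  D: (18/54) * 3 = 54/54
  C: (2/54) * 5 = 10/54
  H: (13/54) * 3 = 39/54
  G: (15/54) * 3 = 45/54
  F: (6/54) * 4 = 24/54
Sum = (54 + 10 + 39 + 45 + 24)/54 = 172/54

L = 172/54 = 3.1852 bits/symbol


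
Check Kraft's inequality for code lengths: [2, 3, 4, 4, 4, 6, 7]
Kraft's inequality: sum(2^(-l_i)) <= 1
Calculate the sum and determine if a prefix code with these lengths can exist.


Sum = 2^(-2) + 2^(-3) + 2^(-4) + 2^(-4) + 2^(-4) + 2^(-6) + 2^(-7)
    = 0.25 + 0.125 + 0.0625 + 0.0625 + 0.0625 + 0.015625 + 0.0078125
    = 75/128 = 0.5859375
Since 0.5859375 <= 1, Kraft's inequality IS satisfied.
A prefix code with these lengths CAN exist.

Kraft sum = 0.5859375. Satisfied.


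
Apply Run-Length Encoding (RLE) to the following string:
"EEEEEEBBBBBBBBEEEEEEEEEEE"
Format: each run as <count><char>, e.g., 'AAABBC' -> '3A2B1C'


Scanning runs left to right:
  i=0: run of 'E' x 6 -> '6E'
  i=6: run of 'B' x 8 -> '8B'
  i=14: run of 'E' x 11 -> '11E'

RLE = 6E8B11E


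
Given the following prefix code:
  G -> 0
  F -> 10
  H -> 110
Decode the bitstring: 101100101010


Decoding step by step:
Bits 10 -> F
Bits 110 -> H
Bits 0 -> G
Bits 10 -> F
Bits 10 -> F
Bits 10 -> F


Decoded message: FHGFFF


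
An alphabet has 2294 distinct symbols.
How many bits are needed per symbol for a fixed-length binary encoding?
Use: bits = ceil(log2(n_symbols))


log2(2294) = 11.1636
Bracket: 2^11 = 2048 < 2294 <= 2^12 = 4096
So ceil(log2(2294)) = 12

bits = ceil(log2(2294)) = ceil(11.1636) = 12 bits


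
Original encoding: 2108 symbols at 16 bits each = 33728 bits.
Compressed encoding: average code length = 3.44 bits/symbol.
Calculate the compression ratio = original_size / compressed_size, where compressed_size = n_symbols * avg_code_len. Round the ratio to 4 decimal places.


original_size = n_symbols * orig_bits = 2108 * 16 = 33728 bits
compressed_size = n_symbols * avg_code_len = 2108 * 3.44 = 7251.52 bits
ratio = original_size / compressed_size = 33728 / 7251.52 = 4.6512

Compression ratio = 4.6512


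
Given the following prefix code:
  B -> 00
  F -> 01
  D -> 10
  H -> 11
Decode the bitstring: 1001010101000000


Decoding step by step:
Bits 10 -> D
Bits 01 -> F
Bits 01 -> F
Bits 01 -> F
Bits 01 -> F
Bits 00 -> B
Bits 00 -> B
Bits 00 -> B


Decoded message: DFFFFBBB


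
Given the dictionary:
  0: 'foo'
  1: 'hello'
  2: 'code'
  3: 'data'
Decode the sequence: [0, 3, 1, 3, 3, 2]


Look up each index in the dictionary:
  0 -> 'foo'
  3 -> 'data'
  1 -> 'hello'
  3 -> 'data'
  3 -> 'data'
  2 -> 'code'

Decoded: "foo data hello data data code"


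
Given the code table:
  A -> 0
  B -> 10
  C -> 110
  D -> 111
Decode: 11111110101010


Decoding:
111 -> D
111 -> D
10 -> B
10 -> B
10 -> B
10 -> B


Result: DDBBBB


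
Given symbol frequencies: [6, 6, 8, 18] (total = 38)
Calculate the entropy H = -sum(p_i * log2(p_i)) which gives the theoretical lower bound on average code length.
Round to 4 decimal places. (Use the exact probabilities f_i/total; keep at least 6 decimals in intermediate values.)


Per-symbol terms -p_i * log2(p_i) with p_i = f_i/38:
  p = 6/38 = 0.157895: log2(p) = -2.662965, -p*log2(p) = 0.420468
  p = 6/38 = 0.157895: log2(p) = -2.662965, -p*log2(p) = 0.420468
  p = 8/38 = 0.210526: log2(p) = -2.247928, -p*log2(p) = 0.473248
  p = 18/38 = 0.473684: log2(p) = -1.078003, -p*log2(p) = 0.510633
H = 0.420468 + 0.420468 + 0.473248 + 0.510633 = 1.824817

H = 1.8248 bits/symbol


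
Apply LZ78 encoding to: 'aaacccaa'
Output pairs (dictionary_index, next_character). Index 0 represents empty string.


LZ78 encoding steps:
Dictionary: {0: ''}
Step 1: w='' (idx 0), next='a' -> output (0, 'a'), add 'a' as idx 1
Step 2: w='a' (idx 1), next='a' -> output (1, 'a'), add 'aa' as idx 2
Step 3: w='' (idx 0), next='c' -> output (0, 'c'), add 'c' as idx 3
Step 4: w='c' (idx 3), next='c' -> output (3, 'c'), add 'cc' as idx 4
Step 5: w='aa' (idx 2), end of input -> output (2, '')


Encoded: [(0, 'a'), (1, 'a'), (0, 'c'), (3, 'c'), (2, '')]


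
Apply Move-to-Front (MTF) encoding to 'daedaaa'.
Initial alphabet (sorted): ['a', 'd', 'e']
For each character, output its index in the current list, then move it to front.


MTF encoding:
'd': index 1 in ['a', 'd', 'e'] -> ['d', 'a', 'e']
'a': index 1 in ['d', 'a', 'e'] -> ['a', 'd', 'e']
'e': index 2 in ['a', 'd', 'e'] -> ['e', 'a', 'd']
'd': index 2 in ['e', 'a', 'd'] -> ['d', 'e', 'a']
'a': index 2 in ['d', 'e', 'a'] -> ['a', 'd', 'e']
'a': index 0 in ['a', 'd', 'e'] -> ['a', 'd', 'e']
'a': index 0 in ['a', 'd', 'e'] -> ['a', 'd', 'e']


Output: [1, 1, 2, 2, 2, 0, 0]


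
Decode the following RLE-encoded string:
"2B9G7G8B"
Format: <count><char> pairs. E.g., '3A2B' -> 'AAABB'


Expanding each <count><char> pair:
  2B -> 'BB'
  9G -> 'GGGGGGGGG'
  7G -> 'GGGGGGG'
  8B -> 'BBBBBBBB'

Decoded = BBGGGGGGGGGGGGGGGGBBBBBBBB


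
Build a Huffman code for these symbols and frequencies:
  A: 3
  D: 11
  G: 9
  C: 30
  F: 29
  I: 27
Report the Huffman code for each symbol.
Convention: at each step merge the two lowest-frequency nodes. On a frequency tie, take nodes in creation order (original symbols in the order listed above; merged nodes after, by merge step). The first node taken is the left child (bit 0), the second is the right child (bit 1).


Huffman tree construction:
Step 1: Merge A(3) + G(9) = 12
Step 2: Merge D(11) + (A+G)(12) = 23
Step 3: Merge (D+(A+G))(23) + I(27) = 50
Step 4: Merge F(29) + C(30) = 59
Step 5: Merge ((D+(A+G))+I)(50) + (F+C)(59) = 109
Read each symbol's code off the tree from the root (left child = 0, right child = 1).

Codes:
  A: 0010 (length 4)
  D: 000 (length 3)
  G: 0011 (length 4)
  C: 11 (length 2)
  F: 10 (length 2)
  I: 01 (length 2)
Average code length: 253/109 = 2.3211 bits/symbol


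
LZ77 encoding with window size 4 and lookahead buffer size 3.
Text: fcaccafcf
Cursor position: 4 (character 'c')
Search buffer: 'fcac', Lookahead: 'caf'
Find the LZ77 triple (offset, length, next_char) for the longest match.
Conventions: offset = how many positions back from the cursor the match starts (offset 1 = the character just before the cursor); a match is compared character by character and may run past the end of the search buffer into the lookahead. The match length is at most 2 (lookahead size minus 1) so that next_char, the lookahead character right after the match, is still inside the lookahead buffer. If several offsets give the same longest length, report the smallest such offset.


Try each offset into the search buffer:
  offset=1 (pos 3, char 'c'): match length 1
  offset=2 (pos 2, char 'a'): match length 0
  offset=3 (pos 1, char 'c'): match length 2
  offset=4 (pos 0, char 'f'): match length 0
Longest match has length 2 at offset 3.
next_char = character at position 4 + 2 = 6 -> 'f'

Best match: offset=3, length=2 (matching 'ca' starting at position 1)
LZ77 triple: (3, 2, 'f')


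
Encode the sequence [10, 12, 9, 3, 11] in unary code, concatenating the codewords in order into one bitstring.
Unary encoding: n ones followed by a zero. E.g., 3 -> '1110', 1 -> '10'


Encode each number as n ones followed by a terminating 0:
  10 -> 11111111110 (11 bits)
  12 -> 1111111111110 (13 bits)
  9 -> 1111111110 (10 bits)
  3 -> 1110 (4 bits)
  11 -> 111111111110 (12 bits)
Total length = 11 + 13 + 10 + 4 + 12 = 50 bits.

Unary([10, 12, 9, 3, 11]) = 11111111110111111111111011111111101110111111111110 (50 bits)


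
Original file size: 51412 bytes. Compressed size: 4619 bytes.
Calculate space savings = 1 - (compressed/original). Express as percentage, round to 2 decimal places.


ratio = compressed/original = 4619/51412 = 0.089843
savings = 1 - ratio = 1 - 0.089843 = 0.910157
as a percentage: 0.910157 * 100 = 91.02%

Space savings = 1 - 4619/51412 = 91.02%


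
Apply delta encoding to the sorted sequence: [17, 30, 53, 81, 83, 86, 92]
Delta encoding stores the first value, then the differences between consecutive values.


First value: 17
Deltas:
  30 - 17 = 13
  53 - 30 = 23
  81 - 53 = 28
  83 - 81 = 2
  86 - 83 = 3
  92 - 86 = 6


Delta encoded: [17, 13, 23, 28, 2, 3, 6]


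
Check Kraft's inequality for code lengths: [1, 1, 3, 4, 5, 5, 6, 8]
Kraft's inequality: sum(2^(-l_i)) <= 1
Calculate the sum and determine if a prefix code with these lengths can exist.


Sum = 2^(-1) + 2^(-1) + 2^(-3) + 2^(-4) + 2^(-5) + 2^(-5) + 2^(-6) + 2^(-8)
    = 0.5 + 0.5 + 0.125 + 0.0625 + 0.03125 + 0.03125 + 0.015625 + 0.00390625
    = 325/256 = 1.26953125
Since 1.26953125 > 1, Kraft's inequality is NOT satisfied.
A prefix code with these lengths CANNOT exist.

Kraft sum = 1.26953125. Not satisfied.


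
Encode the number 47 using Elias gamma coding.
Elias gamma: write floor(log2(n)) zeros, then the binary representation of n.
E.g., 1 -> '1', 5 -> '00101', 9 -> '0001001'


num_bits = floor(log2(47)) + 1 = 6
leading_zeros = num_bits - 1 = 5
binary(47) = 101111

Elias gamma(47) = '00000' + '101111' = 00000101111 (11 bits)


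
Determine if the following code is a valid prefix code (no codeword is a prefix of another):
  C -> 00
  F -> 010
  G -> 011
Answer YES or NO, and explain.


Checking each pair (does one codeword prefix another?):
  C='00' vs F='010': no prefix
  C='00' vs G='011': no prefix
  F='010' vs C='00': no prefix
  F='010' vs G='011': no prefix
  G='011' vs C='00': no prefix
  G='011' vs F='010': no prefix
No violation found over all pairs.

YES -- this is a valid prefix code. No codeword is a prefix of any other codeword.


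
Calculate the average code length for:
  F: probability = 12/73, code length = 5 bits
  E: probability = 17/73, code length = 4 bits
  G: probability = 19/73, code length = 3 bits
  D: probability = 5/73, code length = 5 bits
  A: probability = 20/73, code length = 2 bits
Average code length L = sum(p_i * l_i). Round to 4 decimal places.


Weighted contributions p_i * l_i:
  F: (12/73) * 5 = 60/73
  E: (17/73) * 4 = 68/73
  G: (19/73) * 3 = 57/73
  D: (5/73) * 5 = 25/73
  A: (20/73) * 2 = 40/73
Sum = (60 + 68 + 57 + 25 + 40)/73 = 250/73

L = 250/73 = 3.4247 bits/symbol


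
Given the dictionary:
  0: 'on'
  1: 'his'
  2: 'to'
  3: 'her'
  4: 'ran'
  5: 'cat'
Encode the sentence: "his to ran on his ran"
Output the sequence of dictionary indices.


Look up each word in the dictionary:
  'his' -> 1
  'to' -> 2
  'ran' -> 4
  'on' -> 0
  'his' -> 1
  'ran' -> 4

Encoded: [1, 2, 4, 0, 1, 4]


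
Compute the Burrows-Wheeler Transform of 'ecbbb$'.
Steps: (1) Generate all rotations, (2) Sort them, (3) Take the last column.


Rotations (sorted):
  0: $ecbbb -> last char: b
  1: b$ecbb -> last char: b
  2: bb$ecb -> last char: b
  3: bbb$ec -> last char: c
  4: cbbb$e -> last char: e
  5: ecbbb$ -> last char: $


BWT = bbbce$


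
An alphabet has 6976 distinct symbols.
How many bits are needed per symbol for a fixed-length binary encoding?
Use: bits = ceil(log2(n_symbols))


log2(6976) = 12.7682
Bracket: 2^12 = 4096 < 6976 <= 2^13 = 8192
So ceil(log2(6976)) = 13

bits = ceil(log2(6976)) = ceil(12.7682) = 13 bits


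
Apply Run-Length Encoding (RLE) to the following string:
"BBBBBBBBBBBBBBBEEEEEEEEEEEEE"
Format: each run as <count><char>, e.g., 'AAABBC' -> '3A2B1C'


Scanning runs left to right:
  i=0: run of 'B' x 15 -> '15B'
  i=15: run of 'E' x 13 -> '13E'

RLE = 15B13E


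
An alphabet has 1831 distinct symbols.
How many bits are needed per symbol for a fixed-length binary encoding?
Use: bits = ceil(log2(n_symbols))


log2(1831) = 10.8384
Bracket: 2^10 = 1024 < 1831 <= 2^11 = 2048
So ceil(log2(1831)) = 11

bits = ceil(log2(1831)) = ceil(10.8384) = 11 bits


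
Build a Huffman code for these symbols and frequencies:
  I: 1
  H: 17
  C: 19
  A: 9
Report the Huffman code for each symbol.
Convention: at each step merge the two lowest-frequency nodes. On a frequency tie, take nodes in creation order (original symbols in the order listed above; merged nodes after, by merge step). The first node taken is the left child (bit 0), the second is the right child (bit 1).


Huffman tree construction:
Step 1: Merge I(1) + A(9) = 10
Step 2: Merge (I+A)(10) + H(17) = 27
Step 3: Merge C(19) + ((I+A)+H)(27) = 46
Read each symbol's code off the tree from the root (left child = 0, right child = 1).

Codes:
  I: 100 (length 3)
  H: 11 (length 2)
  C: 0 (length 1)
  A: 101 (length 3)
Average code length: 83/46 = 1.8043 bits/symbol


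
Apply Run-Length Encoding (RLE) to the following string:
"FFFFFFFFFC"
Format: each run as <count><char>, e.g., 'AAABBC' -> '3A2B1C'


Scanning runs left to right:
  i=0: run of 'F' x 9 -> '9F'
  i=9: run of 'C' x 1 -> '1C'

RLE = 9F1C


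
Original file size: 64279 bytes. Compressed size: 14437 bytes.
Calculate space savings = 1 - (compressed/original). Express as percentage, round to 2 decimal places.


ratio = compressed/original = 14437/64279 = 0.224599
savings = 1 - ratio = 1 - 0.224599 = 0.775401
as a percentage: 0.775401 * 100 = 77.54%

Space savings = 1 - 14437/64279 = 77.54%


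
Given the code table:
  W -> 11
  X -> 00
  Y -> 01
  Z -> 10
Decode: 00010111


Decoding:
00 -> X
01 -> Y
01 -> Y
11 -> W


Result: XYYW


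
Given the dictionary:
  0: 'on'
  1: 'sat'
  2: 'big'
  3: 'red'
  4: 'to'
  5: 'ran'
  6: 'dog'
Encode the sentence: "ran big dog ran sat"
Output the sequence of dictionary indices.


Look up each word in the dictionary:
  'ran' -> 5
  'big' -> 2
  'dog' -> 6
  'ran' -> 5
  'sat' -> 1

Encoded: [5, 2, 6, 5, 1]


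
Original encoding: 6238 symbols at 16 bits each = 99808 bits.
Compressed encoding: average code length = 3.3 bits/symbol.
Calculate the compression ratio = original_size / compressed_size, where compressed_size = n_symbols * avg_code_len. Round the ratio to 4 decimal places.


original_size = n_symbols * orig_bits = 6238 * 16 = 99808 bits
compressed_size = n_symbols * avg_code_len = 6238 * 3.3 = 20585.4 bits
ratio = original_size / compressed_size = 99808 / 20585.4 = 4.8485

Compression ratio = 4.8485


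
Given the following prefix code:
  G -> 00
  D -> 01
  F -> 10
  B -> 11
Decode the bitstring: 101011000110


Decoding step by step:
Bits 10 -> F
Bits 10 -> F
Bits 11 -> B
Bits 00 -> G
Bits 01 -> D
Bits 10 -> F


Decoded message: FFBGDF


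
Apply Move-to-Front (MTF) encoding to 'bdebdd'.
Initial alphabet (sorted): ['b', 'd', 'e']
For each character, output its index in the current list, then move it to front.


MTF encoding:
'b': index 0 in ['b', 'd', 'e'] -> ['b', 'd', 'e']
'd': index 1 in ['b', 'd', 'e'] -> ['d', 'b', 'e']
'e': index 2 in ['d', 'b', 'e'] -> ['e', 'd', 'b']
'b': index 2 in ['e', 'd', 'b'] -> ['b', 'e', 'd']
'd': index 2 in ['b', 'e', 'd'] -> ['d', 'b', 'e']
'd': index 0 in ['d', 'b', 'e'] -> ['d', 'b', 'e']


Output: [0, 1, 2, 2, 2, 0]


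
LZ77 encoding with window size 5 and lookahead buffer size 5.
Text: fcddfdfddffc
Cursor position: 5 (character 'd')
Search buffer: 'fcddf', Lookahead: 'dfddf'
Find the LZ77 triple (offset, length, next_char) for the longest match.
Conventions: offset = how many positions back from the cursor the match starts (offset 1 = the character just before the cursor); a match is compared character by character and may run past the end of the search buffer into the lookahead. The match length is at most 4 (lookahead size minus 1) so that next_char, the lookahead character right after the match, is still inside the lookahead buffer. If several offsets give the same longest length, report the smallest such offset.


Try each offset into the search buffer:
  offset=1 (pos 4, char 'f'): match length 0
  offset=2 (pos 3, char 'd'): match length 3
  offset=3 (pos 2, char 'd'): match length 1
  offset=4 (pos 1, char 'c'): match length 0
  offset=5 (pos 0, char 'f'): match length 0
Longest match has length 3 at offset 2.
next_char = character at position 5 + 3 = 8 -> 'd'

Best match: offset=2, length=3 (matching 'dfd' starting at position 3)
LZ77 triple: (2, 3, 'd')


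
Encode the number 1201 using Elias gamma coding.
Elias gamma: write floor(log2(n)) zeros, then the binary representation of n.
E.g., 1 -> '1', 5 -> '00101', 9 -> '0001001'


num_bits = floor(log2(1201)) + 1 = 11
leading_zeros = num_bits - 1 = 10
binary(1201) = 10010110001

Elias gamma(1201) = '0000000000' + '10010110001' = 000000000010010110001 (21 bits)


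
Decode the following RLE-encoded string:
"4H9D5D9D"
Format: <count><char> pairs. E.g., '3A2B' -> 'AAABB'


Expanding each <count><char> pair:
  4H -> 'HHHH'
  9D -> 'DDDDDDDDD'
  5D -> 'DDDDD'
  9D -> 'DDDDDDDDD'

Decoded = HHHHDDDDDDDDDDDDDDDDDDDDDDD


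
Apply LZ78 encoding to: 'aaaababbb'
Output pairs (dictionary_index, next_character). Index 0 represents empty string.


LZ78 encoding steps:
Dictionary: {0: ''}
Step 1: w='' (idx 0), next='a' -> output (0, 'a'), add 'a' as idx 1
Step 2: w='a' (idx 1), next='a' -> output (1, 'a'), add 'aa' as idx 2
Step 3: w='a' (idx 1), next='b' -> output (1, 'b'), add 'ab' as idx 3
Step 4: w='ab' (idx 3), next='b' -> output (3, 'b'), add 'abb' as idx 4
Step 5: w='' (idx 0), next='b' -> output (0, 'b'), add 'b' as idx 5


Encoded: [(0, 'a'), (1, 'a'), (1, 'b'), (3, 'b'), (0, 'b')]


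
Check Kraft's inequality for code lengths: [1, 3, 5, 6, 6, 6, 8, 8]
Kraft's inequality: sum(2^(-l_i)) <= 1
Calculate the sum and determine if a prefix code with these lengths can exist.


Sum = 2^(-1) + 2^(-3) + 2^(-5) + 2^(-6) + 2^(-6) + 2^(-6) + 2^(-8) + 2^(-8)
    = 0.5 + 0.125 + 0.03125 + 0.015625 + 0.015625 + 0.015625 + 0.00390625 + 0.00390625
    = 182/256 = 0.7109375
Since 0.7109375 <= 1, Kraft's inequality IS satisfied.
A prefix code with these lengths CAN exist.

Kraft sum = 0.7109375. Satisfied.


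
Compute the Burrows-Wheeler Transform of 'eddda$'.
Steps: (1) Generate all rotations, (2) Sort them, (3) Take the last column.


Rotations (sorted):
  0: $eddda -> last char: a
  1: a$eddd -> last char: d
  2: da$edd -> last char: d
  3: dda$ed -> last char: d
  4: ddda$e -> last char: e
  5: eddda$ -> last char: $


BWT = addde$


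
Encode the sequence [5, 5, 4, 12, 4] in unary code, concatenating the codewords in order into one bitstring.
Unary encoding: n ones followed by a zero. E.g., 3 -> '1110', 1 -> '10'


Encode each number as n ones followed by a terminating 0:
  5 -> 111110 (6 bits)
  5 -> 111110 (6 bits)
  4 -> 11110 (5 bits)
  12 -> 1111111111110 (13 bits)
  4 -> 11110 (5 bits)
Total length = 6 + 6 + 5 + 13 + 5 = 35 bits.

Unary([5, 5, 4, 12, 4]) = 11111011111011110111111111111011110 (35 bits)


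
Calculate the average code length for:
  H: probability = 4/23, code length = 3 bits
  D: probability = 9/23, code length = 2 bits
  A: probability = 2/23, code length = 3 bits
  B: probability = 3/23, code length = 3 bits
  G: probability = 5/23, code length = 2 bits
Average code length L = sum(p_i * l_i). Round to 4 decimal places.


Weighted contributions p_i * l_i:
  H: (4/23) * 3 = 12/23
  D: (9/23) * 2 = 18/23
  A: (2/23) * 3 = 6/23
  B: (3/23) * 3 = 9/23
  G: (5/23) * 2 = 10/23
Sum = (12 + 18 + 6 + 9 + 10)/23 = 55/23

L = 55/23 = 2.3913 bits/symbol


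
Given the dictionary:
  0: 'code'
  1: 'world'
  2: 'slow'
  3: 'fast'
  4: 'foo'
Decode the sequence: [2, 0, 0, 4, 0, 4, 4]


Look up each index in the dictionary:
  2 -> 'slow'
  0 -> 'code'
  0 -> 'code'
  4 -> 'foo'
  0 -> 'code'
  4 -> 'foo'
  4 -> 'foo'

Decoded: "slow code code foo code foo foo"


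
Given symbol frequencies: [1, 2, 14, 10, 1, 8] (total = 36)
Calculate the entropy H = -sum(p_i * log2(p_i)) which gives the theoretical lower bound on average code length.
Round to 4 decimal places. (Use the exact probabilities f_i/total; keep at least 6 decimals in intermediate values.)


Per-symbol terms -p_i * log2(p_i) with p_i = f_i/36:
  p = 1/36 = 0.027778: log2(p) = -5.169925, -p*log2(p) = 0.143609
  p = 2/36 = 0.055556: log2(p) = -4.169925, -p*log2(p) = 0.231663
  p = 14/36 = 0.388889: log2(p) = -1.362570, -p*log2(p) = 0.529888
  p = 10/36 = 0.277778: log2(p) = -1.847997, -p*log2(p) = 0.513332
  p = 1/36 = 0.027778: log2(p) = -5.169925, -p*log2(p) = 0.143609
  p = 8/36 = 0.222222: log2(p) = -2.169925, -p*log2(p) = 0.482206
H = 0.143609 + 0.231663 + 0.529888 + 0.513332 + 0.143609 + 0.482206 = 2.044307

H = 2.0443 bits/symbol


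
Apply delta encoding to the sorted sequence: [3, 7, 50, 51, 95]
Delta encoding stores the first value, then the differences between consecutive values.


First value: 3
Deltas:
  7 - 3 = 4
  50 - 7 = 43
  51 - 50 = 1
  95 - 51 = 44


Delta encoded: [3, 4, 43, 1, 44]


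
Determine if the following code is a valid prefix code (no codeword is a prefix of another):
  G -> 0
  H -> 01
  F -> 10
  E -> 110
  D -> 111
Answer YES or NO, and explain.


Checking each pair (does one codeword prefix another?):
  G='0' vs H='01': prefix -- VIOLATION

NO -- this is NOT a valid prefix code. G (0) is a prefix of H (01).


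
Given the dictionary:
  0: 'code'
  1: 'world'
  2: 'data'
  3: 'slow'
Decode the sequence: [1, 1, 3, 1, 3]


Look up each index in the dictionary:
  1 -> 'world'
  1 -> 'world'
  3 -> 'slow'
  1 -> 'world'
  3 -> 'slow'

Decoded: "world world slow world slow"


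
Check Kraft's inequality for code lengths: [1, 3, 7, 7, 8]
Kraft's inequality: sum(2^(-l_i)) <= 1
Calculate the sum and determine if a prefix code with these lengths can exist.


Sum = 2^(-1) + 2^(-3) + 2^(-7) + 2^(-7) + 2^(-8)
    = 0.5 + 0.125 + 0.0078125 + 0.0078125 + 0.00390625
    = 165/256 = 0.64453125
Since 0.64453125 <= 1, Kraft's inequality IS satisfied.
A prefix code with these lengths CAN exist.

Kraft sum = 0.64453125. Satisfied.


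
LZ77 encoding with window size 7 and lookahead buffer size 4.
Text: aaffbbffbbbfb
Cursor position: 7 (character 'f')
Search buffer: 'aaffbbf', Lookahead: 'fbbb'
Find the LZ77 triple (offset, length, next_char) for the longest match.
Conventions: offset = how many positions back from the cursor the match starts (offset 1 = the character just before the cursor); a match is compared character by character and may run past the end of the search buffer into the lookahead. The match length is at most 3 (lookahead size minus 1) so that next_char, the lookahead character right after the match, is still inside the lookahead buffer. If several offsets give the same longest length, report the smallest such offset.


Try each offset into the search buffer:
  offset=1 (pos 6, char 'f'): match length 1
  offset=2 (pos 5, char 'b'): match length 0
  offset=3 (pos 4, char 'b'): match length 0
  offset=4 (pos 3, char 'f'): match length 3
  offset=5 (pos 2, char 'f'): match length 1
  offset=6 (pos 1, char 'a'): match length 0
  offset=7 (pos 0, char 'a'): match length 0
Longest match has length 3 at offset 4.
next_char = character at position 7 + 3 = 10 -> 'b'

Best match: offset=4, length=3 (matching 'fbb' starting at position 3)
LZ77 triple: (4, 3, 'b')


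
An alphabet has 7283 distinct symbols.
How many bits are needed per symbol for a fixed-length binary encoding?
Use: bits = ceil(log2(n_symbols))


log2(7283) = 12.8303
Bracket: 2^12 = 4096 < 7283 <= 2^13 = 8192
So ceil(log2(7283)) = 13

bits = ceil(log2(7283)) = ceil(12.8303) = 13 bits


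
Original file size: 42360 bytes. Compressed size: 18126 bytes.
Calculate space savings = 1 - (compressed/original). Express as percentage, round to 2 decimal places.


ratio = compressed/original = 18126/42360 = 0.427904
savings = 1 - ratio = 1 - 0.427904 = 0.572096
as a percentage: 0.572096 * 100 = 57.21%

Space savings = 1 - 18126/42360 = 57.21%


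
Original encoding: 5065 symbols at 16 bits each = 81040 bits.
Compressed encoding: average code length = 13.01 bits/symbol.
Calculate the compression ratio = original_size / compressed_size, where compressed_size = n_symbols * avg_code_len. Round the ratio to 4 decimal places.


original_size = n_symbols * orig_bits = 5065 * 16 = 81040 bits
compressed_size = n_symbols * avg_code_len = 5065 * 13.01 = 65895.65 bits
ratio = original_size / compressed_size = 81040 / 65895.65 = 1.2298

Compression ratio = 1.2298


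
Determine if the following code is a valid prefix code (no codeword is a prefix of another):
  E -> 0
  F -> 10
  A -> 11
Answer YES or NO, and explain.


Checking each pair (does one codeword prefix another?):
  E='0' vs F='10': no prefix
  E='0' vs A='11': no prefix
  F='10' vs E='0': no prefix
  F='10' vs A='11': no prefix
  A='11' vs E='0': no prefix
  A='11' vs F='10': no prefix
No violation found over all pairs.

YES -- this is a valid prefix code. No codeword is a prefix of any other codeword.


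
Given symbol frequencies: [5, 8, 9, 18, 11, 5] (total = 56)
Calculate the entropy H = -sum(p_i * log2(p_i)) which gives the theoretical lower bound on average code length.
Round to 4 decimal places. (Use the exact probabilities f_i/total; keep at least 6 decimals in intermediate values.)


Per-symbol terms -p_i * log2(p_i) with p_i = f_i/56:
  p = 5/56 = 0.089286: log2(p) = -3.485427, -p*log2(p) = 0.311199
  p = 8/56 = 0.142857: log2(p) = -2.807355, -p*log2(p) = 0.401051
  p = 9/56 = 0.160714: log2(p) = -2.637430, -p*log2(p) = 0.423873
  p = 18/56 = 0.321429: log2(p) = -1.637430, -p*log2(p) = 0.526317
  p = 11/56 = 0.196429: log2(p) = -2.347923, -p*log2(p) = 0.461199
  p = 5/56 = 0.089286: log2(p) = -3.485427, -p*log2(p) = 0.311199
H = 0.311199 + 0.401051 + 0.423873 + 0.526317 + 0.461199 + 0.311199 = 2.434838

H = 2.4348 bits/symbol


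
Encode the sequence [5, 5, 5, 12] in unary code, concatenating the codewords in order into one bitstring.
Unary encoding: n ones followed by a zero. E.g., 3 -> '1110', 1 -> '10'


Encode each number as n ones followed by a terminating 0:
  5 -> 111110 (6 bits)
  5 -> 111110 (6 bits)
  5 -> 111110 (6 bits)
  12 -> 1111111111110 (13 bits)
Total length = 6 + 6 + 6 + 13 = 31 bits.

Unary([5, 5, 5, 12]) = 1111101111101111101111111111110 (31 bits)


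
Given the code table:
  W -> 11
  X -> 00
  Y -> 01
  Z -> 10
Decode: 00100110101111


Decoding:
00 -> X
10 -> Z
01 -> Y
10 -> Z
10 -> Z
11 -> W
11 -> W


Result: XZYZZWW


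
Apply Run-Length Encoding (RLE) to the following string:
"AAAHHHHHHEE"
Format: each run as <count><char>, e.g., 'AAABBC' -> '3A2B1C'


Scanning runs left to right:
  i=0: run of 'A' x 3 -> '3A'
  i=3: run of 'H' x 6 -> '6H'
  i=9: run of 'E' x 2 -> '2E'

RLE = 3A6H2E


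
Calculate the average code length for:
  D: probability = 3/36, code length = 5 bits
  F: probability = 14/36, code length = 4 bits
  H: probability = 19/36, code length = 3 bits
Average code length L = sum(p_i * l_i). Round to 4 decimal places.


Weighted contributions p_i * l_i:
  D: (3/36) * 5 = 15/36
  F: (14/36) * 4 = 56/36
  H: (19/36) * 3 = 57/36
Sum = (15 + 56 + 57)/36 = 128/36

L = 128/36 = 3.5556 bits/symbol


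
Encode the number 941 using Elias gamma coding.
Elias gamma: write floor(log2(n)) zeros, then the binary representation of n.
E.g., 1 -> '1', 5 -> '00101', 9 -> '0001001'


num_bits = floor(log2(941)) + 1 = 10
leading_zeros = num_bits - 1 = 9
binary(941) = 1110101101

Elias gamma(941) = '000000000' + '1110101101' = 0000000001110101101 (19 bits)


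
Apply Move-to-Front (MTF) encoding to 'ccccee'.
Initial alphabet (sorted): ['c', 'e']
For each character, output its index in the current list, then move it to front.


MTF encoding:
'c': index 0 in ['c', 'e'] -> ['c', 'e']
'c': index 0 in ['c', 'e'] -> ['c', 'e']
'c': index 0 in ['c', 'e'] -> ['c', 'e']
'c': index 0 in ['c', 'e'] -> ['c', 'e']
'e': index 1 in ['c', 'e'] -> ['e', 'c']
'e': index 0 in ['e', 'c'] -> ['e', 'c']


Output: [0, 0, 0, 0, 1, 0]


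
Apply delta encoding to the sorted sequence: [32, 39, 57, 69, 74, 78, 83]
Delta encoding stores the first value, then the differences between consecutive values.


First value: 32
Deltas:
  39 - 32 = 7
  57 - 39 = 18
  69 - 57 = 12
  74 - 69 = 5
  78 - 74 = 4
  83 - 78 = 5


Delta encoded: [32, 7, 18, 12, 5, 4, 5]


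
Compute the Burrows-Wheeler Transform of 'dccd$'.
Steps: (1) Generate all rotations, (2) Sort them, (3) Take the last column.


Rotations (sorted):
  0: $dccd -> last char: d
  1: ccd$d -> last char: d
  2: cd$dc -> last char: c
  3: d$dcc -> last char: c
  4: dccd$ -> last char: $


BWT = ddcc$


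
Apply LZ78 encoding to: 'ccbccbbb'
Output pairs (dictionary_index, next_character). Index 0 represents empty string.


LZ78 encoding steps:
Dictionary: {0: ''}
Step 1: w='' (idx 0), next='c' -> output (0, 'c'), add 'c' as idx 1
Step 2: w='c' (idx 1), next='b' -> output (1, 'b'), add 'cb' as idx 2
Step 3: w='c' (idx 1), next='c' -> output (1, 'c'), add 'cc' as idx 3
Step 4: w='' (idx 0), next='b' -> output (0, 'b'), add 'b' as idx 4
Step 5: w='b' (idx 4), next='b' -> output (4, 'b'), add 'bb' as idx 5


Encoded: [(0, 'c'), (1, 'b'), (1, 'c'), (0, 'b'), (4, 'b')]


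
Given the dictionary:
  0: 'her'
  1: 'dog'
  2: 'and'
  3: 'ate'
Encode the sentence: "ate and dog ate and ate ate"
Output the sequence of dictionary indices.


Look up each word in the dictionary:
  'ate' -> 3
  'and' -> 2
  'dog' -> 1
  'ate' -> 3
  'and' -> 2
  'ate' -> 3
  'ate' -> 3

Encoded: [3, 2, 1, 3, 2, 3, 3]


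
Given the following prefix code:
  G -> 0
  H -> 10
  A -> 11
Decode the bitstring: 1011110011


Decoding step by step:
Bits 10 -> H
Bits 11 -> A
Bits 11 -> A
Bits 0 -> G
Bits 0 -> G
Bits 11 -> A


Decoded message: HAAGGA


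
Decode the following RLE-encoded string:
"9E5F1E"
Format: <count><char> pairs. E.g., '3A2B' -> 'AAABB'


Expanding each <count><char> pair:
  9E -> 'EEEEEEEEE'
  5F -> 'FFFFF'
  1E -> 'E'

Decoded = EEEEEEEEEFFFFFE


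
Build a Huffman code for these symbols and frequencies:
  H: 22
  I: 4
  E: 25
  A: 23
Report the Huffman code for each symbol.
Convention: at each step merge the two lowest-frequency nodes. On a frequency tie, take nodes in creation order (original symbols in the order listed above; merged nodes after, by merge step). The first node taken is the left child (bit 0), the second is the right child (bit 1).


Huffman tree construction:
Step 1: Merge I(4) + H(22) = 26
Step 2: Merge A(23) + E(25) = 48
Step 3: Merge (I+H)(26) + (A+E)(48) = 74
Read each symbol's code off the tree from the root (left child = 0, right child = 1).

Codes:
  H: 01 (length 2)
  I: 00 (length 2)
  E: 11 (length 2)
  A: 10 (length 2)
Average code length: 148/74 = 2.0000 bits/symbol


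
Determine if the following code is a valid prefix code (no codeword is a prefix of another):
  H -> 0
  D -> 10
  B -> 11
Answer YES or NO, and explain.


Checking each pair (does one codeword prefix another?):
  H='0' vs D='10': no prefix
  H='0' vs B='11': no prefix
  D='10' vs H='0': no prefix
  D='10' vs B='11': no prefix
  B='11' vs H='0': no prefix
  B='11' vs D='10': no prefix
No violation found over all pairs.

YES -- this is a valid prefix code. No codeword is a prefix of any other codeword.


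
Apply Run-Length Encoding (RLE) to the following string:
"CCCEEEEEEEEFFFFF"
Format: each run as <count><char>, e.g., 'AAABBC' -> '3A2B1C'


Scanning runs left to right:
  i=0: run of 'C' x 3 -> '3C'
  i=3: run of 'E' x 8 -> '8E'
  i=11: run of 'F' x 5 -> '5F'

RLE = 3C8E5F


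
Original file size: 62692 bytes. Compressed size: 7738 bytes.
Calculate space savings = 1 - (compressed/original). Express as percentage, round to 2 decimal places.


ratio = compressed/original = 7738/62692 = 0.123429
savings = 1 - ratio = 1 - 0.123429 = 0.876571
as a percentage: 0.876571 * 100 = 87.66%

Space savings = 1 - 7738/62692 = 87.66%


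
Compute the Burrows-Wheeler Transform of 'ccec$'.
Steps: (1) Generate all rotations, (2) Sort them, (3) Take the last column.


Rotations (sorted):
  0: $ccec -> last char: c
  1: c$cce -> last char: e
  2: ccec$ -> last char: $
  3: cec$c -> last char: c
  4: ec$cc -> last char: c


BWT = ce$cc


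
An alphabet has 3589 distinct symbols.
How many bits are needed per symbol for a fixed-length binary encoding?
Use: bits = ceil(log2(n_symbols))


log2(3589) = 11.8094
Bracket: 2^11 = 2048 < 3589 <= 2^12 = 4096
So ceil(log2(3589)) = 12

bits = ceil(log2(3589)) = ceil(11.8094) = 12 bits


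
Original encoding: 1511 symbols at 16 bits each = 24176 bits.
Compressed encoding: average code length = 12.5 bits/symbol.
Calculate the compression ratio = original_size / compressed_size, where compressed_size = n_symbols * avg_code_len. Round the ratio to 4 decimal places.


original_size = n_symbols * orig_bits = 1511 * 16 = 24176 bits
compressed_size = n_symbols * avg_code_len = 1511 * 12.5 = 18887.5 bits
ratio = original_size / compressed_size = 24176 / 18887.5 = 1.28

Compression ratio = 1.28


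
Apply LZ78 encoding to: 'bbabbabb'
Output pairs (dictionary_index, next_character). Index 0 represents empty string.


LZ78 encoding steps:
Dictionary: {0: ''}
Step 1: w='' (idx 0), next='b' -> output (0, 'b'), add 'b' as idx 1
Step 2: w='b' (idx 1), next='a' -> output (1, 'a'), add 'ba' as idx 2
Step 3: w='b' (idx 1), next='b' -> output (1, 'b'), add 'bb' as idx 3
Step 4: w='' (idx 0), next='a' -> output (0, 'a'), add 'a' as idx 4
Step 5: w='bb' (idx 3), end of input -> output (3, '')


Encoded: [(0, 'b'), (1, 'a'), (1, 'b'), (0, 'a'), (3, '')]
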